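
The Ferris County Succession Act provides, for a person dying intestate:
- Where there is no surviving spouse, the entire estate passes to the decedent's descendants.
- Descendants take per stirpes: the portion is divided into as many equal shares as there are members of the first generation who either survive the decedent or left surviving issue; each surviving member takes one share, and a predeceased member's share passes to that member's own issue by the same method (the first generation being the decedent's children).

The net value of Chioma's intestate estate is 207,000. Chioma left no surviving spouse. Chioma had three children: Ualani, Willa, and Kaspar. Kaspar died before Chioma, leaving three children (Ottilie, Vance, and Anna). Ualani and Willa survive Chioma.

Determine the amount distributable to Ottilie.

The entire 207,000 passes to the descendants.
That amount (207,000) is divided into 3 shares of 69,000: Ualani and Willa each take 69,000; Kaspar's 69,000 share passes to Kaspar's issue.
Kaspar's share (69,000) is divided into 3 shares of 23,000: Ottilie, Vance, and Anna each take 23,000.

Ottilie receives 23,000.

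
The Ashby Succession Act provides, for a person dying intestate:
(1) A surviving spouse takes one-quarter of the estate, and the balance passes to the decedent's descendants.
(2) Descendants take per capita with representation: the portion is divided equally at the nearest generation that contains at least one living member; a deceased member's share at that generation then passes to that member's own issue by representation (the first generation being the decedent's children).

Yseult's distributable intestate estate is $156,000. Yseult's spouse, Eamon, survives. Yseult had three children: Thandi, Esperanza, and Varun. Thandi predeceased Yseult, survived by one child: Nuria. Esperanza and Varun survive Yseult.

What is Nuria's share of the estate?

Eamon takes one-quarter of $156,000 = $39,000. The remaining $117,000 passes to the descendants.
The descendants' portion ($117,000) is divided into 3 shares of $39,000: Esperanza and Varun each take $39,000; Thandi's $39,000 share passes to Thandi's issue.
Thandi's share ($39,000) passes entirely to Nuria.

Nuria receives $39,000.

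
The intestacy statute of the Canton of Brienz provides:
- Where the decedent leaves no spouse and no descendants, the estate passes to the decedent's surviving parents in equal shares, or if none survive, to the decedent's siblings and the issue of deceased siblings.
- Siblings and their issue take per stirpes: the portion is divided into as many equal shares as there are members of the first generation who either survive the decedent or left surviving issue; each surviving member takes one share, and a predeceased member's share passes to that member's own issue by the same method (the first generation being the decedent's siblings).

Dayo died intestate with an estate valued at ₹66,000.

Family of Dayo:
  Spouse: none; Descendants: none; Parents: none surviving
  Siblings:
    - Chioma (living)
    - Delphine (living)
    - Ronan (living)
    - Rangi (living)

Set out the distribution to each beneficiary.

Chioma: ₹16,500; Delphine: ₹16,500; Ronan: ₹16,500; Rangi: ₹16,500

The entire ₹66,000 passes to the siblings and their issue.
That amount (₹66,000) is divided into 4 shares of ₹16,500: Chioma, Delphine, Ronan, and Rangi each take ₹16,500.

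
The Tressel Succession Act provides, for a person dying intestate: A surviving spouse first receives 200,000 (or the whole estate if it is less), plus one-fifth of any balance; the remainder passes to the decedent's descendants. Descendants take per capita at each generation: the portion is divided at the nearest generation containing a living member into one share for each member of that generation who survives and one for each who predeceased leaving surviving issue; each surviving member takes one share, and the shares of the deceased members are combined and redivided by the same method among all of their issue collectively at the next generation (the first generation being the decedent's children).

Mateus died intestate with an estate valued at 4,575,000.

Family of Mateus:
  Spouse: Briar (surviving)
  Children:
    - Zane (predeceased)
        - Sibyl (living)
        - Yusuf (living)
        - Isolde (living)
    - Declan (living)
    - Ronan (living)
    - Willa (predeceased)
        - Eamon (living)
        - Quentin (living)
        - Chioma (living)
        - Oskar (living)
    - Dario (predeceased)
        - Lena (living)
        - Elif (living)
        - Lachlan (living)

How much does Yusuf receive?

Briar first takes 200,000, leaving a balance of 4,375,000. Briar then takes one-fifth of the balance (875,000), for a total of 1,075,000. The remaining 3,500,000 passes to the descendants.
The descendants' portion (3,500,000) is divided at the children's generation into 5 shares of 700,000. Declan and Ronan each take 700,000. The 3 shares of the deceased (Zane, Willa, and Dario) are combined into a pool of 2,100,000.
That pool (2,100,000) is divided at the grandchildren's generation equally among Sibyl, Yusuf, Isolde, Eamon, Quentin, Chioma, Oskar, Lena, Elif, and Lachlan: 210,000 each.

Yusuf receives 210,000.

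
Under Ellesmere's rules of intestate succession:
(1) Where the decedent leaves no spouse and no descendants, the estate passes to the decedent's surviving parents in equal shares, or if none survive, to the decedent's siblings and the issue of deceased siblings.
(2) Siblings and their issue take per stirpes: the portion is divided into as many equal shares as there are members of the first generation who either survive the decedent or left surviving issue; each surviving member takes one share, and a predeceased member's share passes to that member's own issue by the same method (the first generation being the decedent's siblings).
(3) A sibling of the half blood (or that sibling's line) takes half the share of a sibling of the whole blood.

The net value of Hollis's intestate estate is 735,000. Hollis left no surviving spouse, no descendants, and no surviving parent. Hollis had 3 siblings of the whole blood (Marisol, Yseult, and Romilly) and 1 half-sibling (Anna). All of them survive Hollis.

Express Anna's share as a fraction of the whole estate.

Anna receives 1/7 of the estate.

The entire 735,000 passes to the siblings and their issue.
Counting each half-blood sibling's line as half a unit, there are 7/2 units in 735,000, so one unit is 210,000. Whole-blood lines (Marisol, Yseult, and Romilly) take 210,000 each; half-blood lines (Anna) take 105,000 each.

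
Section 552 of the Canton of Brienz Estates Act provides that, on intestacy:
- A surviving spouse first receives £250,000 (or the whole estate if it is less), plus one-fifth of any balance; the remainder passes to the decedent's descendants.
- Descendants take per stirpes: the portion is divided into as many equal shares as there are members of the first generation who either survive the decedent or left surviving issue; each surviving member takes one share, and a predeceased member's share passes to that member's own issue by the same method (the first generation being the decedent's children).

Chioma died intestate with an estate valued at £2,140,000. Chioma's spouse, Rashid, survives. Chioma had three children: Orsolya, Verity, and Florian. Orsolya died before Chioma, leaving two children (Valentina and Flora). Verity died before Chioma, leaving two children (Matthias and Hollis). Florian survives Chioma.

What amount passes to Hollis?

Hollis receives £252,000.

Rashid first takes £250,000, leaving a balance of £1,890,000. Rashid then takes one-fifth of the balance (£378,000), for a total of £628,000. The remaining £1,512,000 passes to the descendants.
The descendants' portion (£1,512,000) is divided into 3 shares of £504,000: Florian takes £504,000; Orsolya's £504,000 share passes to Orsolya's issue; Verity's £504,000 share passes to Verity's issue.
Orsolya's share (£504,000) is divided into 2 shares of £252,000: Valentina and Flora each take £252,000.
Verity's share (£504,000) is divided into 2 shares of £252,000: Matthias and Hollis each take £252,000.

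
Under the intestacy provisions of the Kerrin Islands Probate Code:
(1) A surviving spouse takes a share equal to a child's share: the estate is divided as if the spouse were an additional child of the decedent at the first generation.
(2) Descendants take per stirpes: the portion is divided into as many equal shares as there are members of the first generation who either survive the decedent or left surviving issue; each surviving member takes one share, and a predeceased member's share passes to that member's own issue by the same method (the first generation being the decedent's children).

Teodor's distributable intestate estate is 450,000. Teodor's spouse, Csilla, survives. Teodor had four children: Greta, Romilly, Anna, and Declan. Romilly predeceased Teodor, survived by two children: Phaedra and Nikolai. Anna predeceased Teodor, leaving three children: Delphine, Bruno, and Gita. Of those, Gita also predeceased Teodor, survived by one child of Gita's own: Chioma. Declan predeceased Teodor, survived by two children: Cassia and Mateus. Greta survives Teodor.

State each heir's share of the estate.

The spouse counts as an additional share at the children's level, so there are 5 primary shares of 90,000. Csilla takes one such share (90,000).
The children's combined portion (360,000) is divided into 4 shares of 90,000: Greta takes 90,000; Romilly's 90,000 share passes to Romilly's issue; Anna's 90,000 share passes to Anna's issue; Declan's 90,000 share passes to Declan's issue.
Romilly's share (90,000) is divided into 2 shares of 45,000: Phaedra and Nikolai each take 45,000.
Anna's share (90,000) is divided into 3 shares of 30,000: Delphine and Bruno each take 30,000; Gita's 30,000 share passes to Gita's issue.
Gita's share (30,000) passes entirely to Chioma.
Declan's share (90,000) is divided into 2 shares of 45,000: Cassia and Mateus each take 45,000.

Csilla: 90,000; Greta: 90,000; Phaedra: 45,000; Nikolai: 45,000; Delphine: 30,000; Bruno: 30,000; Chioma: 30,000; Cassia: 45,000; Mateus: 45,000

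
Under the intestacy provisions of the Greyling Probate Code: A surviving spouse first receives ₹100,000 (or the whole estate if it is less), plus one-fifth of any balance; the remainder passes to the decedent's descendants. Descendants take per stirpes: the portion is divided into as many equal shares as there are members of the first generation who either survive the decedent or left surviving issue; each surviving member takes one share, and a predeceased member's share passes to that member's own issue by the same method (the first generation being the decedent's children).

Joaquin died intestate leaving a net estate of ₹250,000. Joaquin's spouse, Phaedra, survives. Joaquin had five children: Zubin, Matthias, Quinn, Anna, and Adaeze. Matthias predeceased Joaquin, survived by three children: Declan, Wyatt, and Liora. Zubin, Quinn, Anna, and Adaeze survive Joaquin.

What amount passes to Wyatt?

Wyatt receives ₹8,000.

Phaedra first takes ₹100,000, leaving a balance of ₹150,000. Phaedra then takes one-fifth of the balance (₹30,000), for a total of ₹130,000. The remaining ₹120,000 passes to the descendants.
The descendants' portion (₹120,000) is divided into 5 shares of ₹24,000: Zubin, Quinn, Anna, and Adaeze each take ₹24,000; Matthias's ₹24,000 share passes to Matthias's issue.
Matthias's share (₹24,000) is divided into 3 shares of ₹8,000: Declan, Wyatt, and Liora each take ₹8,000.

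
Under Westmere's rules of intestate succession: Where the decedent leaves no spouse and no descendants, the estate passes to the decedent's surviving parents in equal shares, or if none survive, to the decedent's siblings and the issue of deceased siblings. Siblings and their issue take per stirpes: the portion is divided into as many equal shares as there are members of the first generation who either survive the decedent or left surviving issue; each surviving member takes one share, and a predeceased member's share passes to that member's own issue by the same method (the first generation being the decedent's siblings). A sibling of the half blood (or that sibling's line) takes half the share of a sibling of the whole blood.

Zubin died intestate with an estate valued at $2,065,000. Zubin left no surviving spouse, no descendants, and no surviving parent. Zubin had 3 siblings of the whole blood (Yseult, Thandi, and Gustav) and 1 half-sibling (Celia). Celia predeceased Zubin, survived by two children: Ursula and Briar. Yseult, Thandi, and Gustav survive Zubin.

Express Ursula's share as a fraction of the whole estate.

The entire $2,065,000 passes to the siblings and their issue.
Counting each half-blood sibling's line as half a unit, there are 7/2 units in $2,065,000, so one unit is $590,000. Whole-blood lines (Yseult, Thandi, and Gustav) take $590,000 each; half-blood lines (Celia) take $295,000 each.
Celia's share ($295,000) is divided into 2 shares of $147,500: Ursula and Briar each take $147,500.

Ursula receives 1/14 of the estate.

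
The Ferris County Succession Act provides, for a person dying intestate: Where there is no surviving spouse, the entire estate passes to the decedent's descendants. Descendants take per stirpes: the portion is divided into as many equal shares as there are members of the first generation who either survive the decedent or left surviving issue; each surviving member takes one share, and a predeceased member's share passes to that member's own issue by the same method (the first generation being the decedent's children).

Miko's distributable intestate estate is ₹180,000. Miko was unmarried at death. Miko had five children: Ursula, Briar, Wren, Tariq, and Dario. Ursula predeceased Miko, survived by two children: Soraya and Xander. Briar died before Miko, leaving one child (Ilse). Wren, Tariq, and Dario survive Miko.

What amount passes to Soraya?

Soraya receives ₹18,000.

The entire ₹180,000 passes to the descendants.
That amount (₹180,000) is divided into 5 shares of ₹36,000: Wren, Tariq, and Dario each take ₹36,000; Ursula's ₹36,000 share passes to Ursula's issue; Briar's ₹36,000 share passes to Briar's issue.
Ursula's share (₹36,000) is divided into 2 shares of ₹18,000: Soraya and Xander each take ₹18,000.
Briar's share (₹36,000) passes entirely to Ilse.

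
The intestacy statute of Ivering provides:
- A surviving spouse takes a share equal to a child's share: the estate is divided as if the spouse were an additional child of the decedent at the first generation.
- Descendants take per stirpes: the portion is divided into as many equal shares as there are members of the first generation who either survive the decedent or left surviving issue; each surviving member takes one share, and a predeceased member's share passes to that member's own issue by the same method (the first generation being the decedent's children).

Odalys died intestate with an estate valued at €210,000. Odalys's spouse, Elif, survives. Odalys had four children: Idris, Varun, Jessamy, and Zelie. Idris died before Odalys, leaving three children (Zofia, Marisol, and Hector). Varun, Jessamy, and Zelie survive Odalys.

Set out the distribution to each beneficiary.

Elif: €42,000; Zofia: €14,000; Marisol: €14,000; Hector: €14,000; Varun: €42,000; Jessamy: €42,000; Zelie: €42,000

The spouse counts as an additional share at the children's level, so there are 5 primary shares of €42,000. Elif takes one such share (€42,000).
The children's combined portion (€168,000) is divided into 4 shares of €42,000: Varun, Jessamy, and Zelie each take €42,000; Idris's €42,000 share passes to Idris's issue.
Idris's share (€42,000) is divided into 3 shares of €14,000: Zofia, Marisol, and Hector each take €14,000.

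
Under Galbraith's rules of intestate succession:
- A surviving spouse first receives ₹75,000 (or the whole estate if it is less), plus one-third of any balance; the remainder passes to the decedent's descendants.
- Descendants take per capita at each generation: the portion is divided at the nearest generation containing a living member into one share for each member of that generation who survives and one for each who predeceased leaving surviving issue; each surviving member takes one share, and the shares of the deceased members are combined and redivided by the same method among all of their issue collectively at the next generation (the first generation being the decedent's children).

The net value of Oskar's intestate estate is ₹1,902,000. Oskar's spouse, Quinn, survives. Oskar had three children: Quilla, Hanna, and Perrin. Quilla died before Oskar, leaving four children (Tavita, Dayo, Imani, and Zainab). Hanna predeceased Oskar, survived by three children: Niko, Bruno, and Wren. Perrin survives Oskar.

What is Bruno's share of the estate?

Bruno receives ₹116,000.

Quinn first takes ₹75,000, leaving a balance of ₹1,827,000. Quinn then takes one-third of the balance (₹609,000), for a total of ₹684,000. The remaining ₹1,218,000 passes to the descendants.
The descendants' portion (₹1,218,000) is divided at the children's generation into 3 shares of ₹406,000. Perrin takes ₹406,000. The 2 shares of the deceased (Quilla and Hanna) are combined into a pool of ₹812,000.
That pool (₹812,000) is divided at the grandchildren's generation equally among Tavita, Dayo, Imani, Zainab, Niko, Bruno, and Wren: ₹116,000 each.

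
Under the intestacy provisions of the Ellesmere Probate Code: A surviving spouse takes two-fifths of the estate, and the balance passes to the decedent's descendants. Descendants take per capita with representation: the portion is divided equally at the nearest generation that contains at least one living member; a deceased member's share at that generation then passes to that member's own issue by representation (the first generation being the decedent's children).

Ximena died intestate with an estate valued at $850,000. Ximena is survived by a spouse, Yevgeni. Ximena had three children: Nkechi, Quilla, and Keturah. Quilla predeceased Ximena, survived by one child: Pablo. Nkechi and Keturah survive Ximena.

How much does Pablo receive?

Yevgeni takes two-fifths of $850,000 = $340,000. The remaining $510,000 passes to the descendants.
The descendants' portion ($510,000) is divided into 3 shares of $170,000: Nkechi and Keturah each take $170,000; Quilla's $170,000 share passes to Quilla's issue.
Quilla's share ($170,000) passes entirely to Pablo.

Pablo receives $170,000.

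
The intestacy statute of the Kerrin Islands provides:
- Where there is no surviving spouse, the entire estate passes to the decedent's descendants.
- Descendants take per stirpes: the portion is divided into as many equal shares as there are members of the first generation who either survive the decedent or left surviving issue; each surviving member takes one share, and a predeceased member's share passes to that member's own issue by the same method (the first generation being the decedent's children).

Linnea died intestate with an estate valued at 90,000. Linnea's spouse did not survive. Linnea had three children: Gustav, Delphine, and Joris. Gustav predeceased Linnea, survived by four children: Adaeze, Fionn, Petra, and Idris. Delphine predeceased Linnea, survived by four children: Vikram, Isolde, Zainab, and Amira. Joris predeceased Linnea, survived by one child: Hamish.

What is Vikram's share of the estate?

Vikram receives 7,500.

The entire 90,000 passes to the descendants.
That amount (90,000) is divided into 3 shares of 30,000: Gustav's 30,000 share passes to Gustav's issue; Delphine's 30,000 share passes to Delphine's issue; Joris's 30,000 share passes to Joris's issue.
Gustav's share (30,000) is divided into 4 shares of 7,500: Adaeze, Fionn, Petra, and Idris each take 7,500.
Delphine's share (30,000) is divided into 4 shares of 7,500: Vikram, Isolde, Zainab, and Amira each take 7,500.
Joris's share (30,000) passes entirely to Hamish.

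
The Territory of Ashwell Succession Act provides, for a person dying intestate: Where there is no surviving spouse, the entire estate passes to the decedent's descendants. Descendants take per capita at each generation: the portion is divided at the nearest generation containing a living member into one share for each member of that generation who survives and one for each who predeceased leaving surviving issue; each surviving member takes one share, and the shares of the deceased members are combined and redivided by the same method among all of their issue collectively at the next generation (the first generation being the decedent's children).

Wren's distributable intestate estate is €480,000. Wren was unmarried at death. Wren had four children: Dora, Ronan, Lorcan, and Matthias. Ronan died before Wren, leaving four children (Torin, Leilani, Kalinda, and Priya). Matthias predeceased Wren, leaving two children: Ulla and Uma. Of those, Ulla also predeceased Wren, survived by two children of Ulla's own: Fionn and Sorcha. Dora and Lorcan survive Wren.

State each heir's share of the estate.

The entire €480,000 passes to the descendants.
That amount (€480,000) is divided at the children's generation into 4 shares of €120,000. Dora and Lorcan each take €120,000. The 2 shares of the deceased (Ronan and Matthias) are combined into a pool of €240,000.
That pool (€240,000) is divided at the grandchildren's generation into 6 shares of €40,000. Torin, Leilani, Kalinda, Priya, and Uma each take €40,000. The remaining share for the deceased Ulla (€40,000) is carried to the next generation.
That pool (€40,000) is divided at the great-grandchildren's generation equally among Fionn and Sorcha: €20,000 each.

Dora: €120,000; Torin: €40,000; Leilani: €40,000; Kalinda: €40,000; Priya: €40,000; Lorcan: €120,000; Fionn: €20,000; Sorcha: €20,000; Uma: €40,000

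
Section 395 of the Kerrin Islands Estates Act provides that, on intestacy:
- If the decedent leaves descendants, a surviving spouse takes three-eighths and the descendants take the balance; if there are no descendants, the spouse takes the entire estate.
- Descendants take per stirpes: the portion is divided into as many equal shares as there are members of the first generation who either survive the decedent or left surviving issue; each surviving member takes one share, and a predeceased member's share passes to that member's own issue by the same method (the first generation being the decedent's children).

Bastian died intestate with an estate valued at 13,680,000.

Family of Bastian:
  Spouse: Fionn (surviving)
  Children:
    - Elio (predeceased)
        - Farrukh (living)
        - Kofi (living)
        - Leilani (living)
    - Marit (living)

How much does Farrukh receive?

Farrukh receives 1,425,000.

Fionn takes three-eighths of 13,680,000 = 5,130,000. The remaining 8,550,000 passes to the descendants.
The descendants' portion (8,550,000) is divided into 2 shares of 4,275,000: Marit takes 4,275,000; Elio's 4,275,000 share passes to Elio's issue.
Elio's share (4,275,000) is divided into 3 shares of 1,425,000: Farrukh, Kofi, and Leilani each take 1,425,000.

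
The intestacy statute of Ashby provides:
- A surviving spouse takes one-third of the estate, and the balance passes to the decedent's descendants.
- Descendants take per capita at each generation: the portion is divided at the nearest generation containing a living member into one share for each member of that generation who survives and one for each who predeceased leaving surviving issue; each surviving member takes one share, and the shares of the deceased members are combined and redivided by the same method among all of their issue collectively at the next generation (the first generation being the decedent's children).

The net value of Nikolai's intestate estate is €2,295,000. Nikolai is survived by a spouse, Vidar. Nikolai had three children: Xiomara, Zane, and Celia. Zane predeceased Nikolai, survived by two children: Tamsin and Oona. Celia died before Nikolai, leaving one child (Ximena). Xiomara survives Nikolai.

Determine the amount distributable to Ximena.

Vidar takes one-third of €2,295,000 = €765,000. The remaining €1,530,000 passes to the descendants.
The descendants' portion (€1,530,000) is divided at the children's generation into 3 shares of €510,000. Xiomara takes €510,000. The 2 shares of the deceased (Zane and Celia) are combined into a pool of €1,020,000.
That pool (€1,020,000) is divided at the grandchildren's generation equally among Tamsin, Oona, and Ximena: €340,000 each.

Ximena receives €340,000.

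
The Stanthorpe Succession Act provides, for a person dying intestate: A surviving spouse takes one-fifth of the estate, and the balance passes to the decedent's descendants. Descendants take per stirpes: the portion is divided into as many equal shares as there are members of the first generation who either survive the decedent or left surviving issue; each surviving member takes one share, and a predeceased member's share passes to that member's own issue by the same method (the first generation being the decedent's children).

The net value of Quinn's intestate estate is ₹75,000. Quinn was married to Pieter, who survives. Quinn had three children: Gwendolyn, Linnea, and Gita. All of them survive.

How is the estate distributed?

Pieter: ₹15,000; Gwendolyn: ₹20,000; Linnea: ₹20,000; Gita: ₹20,000

Pieter takes one-fifth of ₹75,000 = ₹15,000. The remaining ₹60,000 passes to the descendants.
The descendants' portion (₹60,000) is divided into 3 shares of ₹20,000: Gwendolyn, Linnea, and Gita each take ₹20,000.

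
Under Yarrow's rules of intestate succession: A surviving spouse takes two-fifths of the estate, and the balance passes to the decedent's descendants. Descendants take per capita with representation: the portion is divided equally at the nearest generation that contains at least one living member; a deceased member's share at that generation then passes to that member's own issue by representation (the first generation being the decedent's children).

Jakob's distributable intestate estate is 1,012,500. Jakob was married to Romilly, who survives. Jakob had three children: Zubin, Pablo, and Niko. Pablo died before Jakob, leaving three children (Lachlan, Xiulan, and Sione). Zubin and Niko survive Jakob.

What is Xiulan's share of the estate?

Xiulan receives 67,500.

Romilly takes two-fifths of 1,012,500 = 405,000. The remaining 607,500 passes to the descendants.
The descendants' portion (607,500) is divided into 3 shares of 202,500: Zubin and Niko each take 202,500; Pablo's 202,500 share passes to Pablo's issue.
Pablo's share (202,500) is divided into 3 shares of 67,500: Lachlan, Xiulan, and Sione each take 67,500.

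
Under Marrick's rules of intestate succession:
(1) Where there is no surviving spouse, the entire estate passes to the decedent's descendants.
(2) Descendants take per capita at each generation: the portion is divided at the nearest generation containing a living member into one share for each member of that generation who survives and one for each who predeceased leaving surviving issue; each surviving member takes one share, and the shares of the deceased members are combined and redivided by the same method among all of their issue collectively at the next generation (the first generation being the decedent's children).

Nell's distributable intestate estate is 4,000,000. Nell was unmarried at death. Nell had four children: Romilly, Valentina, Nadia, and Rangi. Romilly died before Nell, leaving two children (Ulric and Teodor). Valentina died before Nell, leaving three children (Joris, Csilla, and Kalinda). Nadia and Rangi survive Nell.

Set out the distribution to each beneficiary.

Ulric: 400,000; Teodor: 400,000; Joris: 400,000; Csilla: 400,000; Kalinda: 400,000; Nadia: 1,000,000; Rangi: 1,000,000

The entire 4,000,000 passes to the descendants.
That amount (4,000,000) is divided at the children's generation into 4 shares of 1,000,000. Nadia and Rangi each take 1,000,000. The 2 shares of the deceased (Romilly and Valentina) are combined into a pool of 2,000,000.
That pool (2,000,000) is divided at the grandchildren's generation equally among Ulric, Teodor, Joris, Csilla, and Kalinda: 400,000 each.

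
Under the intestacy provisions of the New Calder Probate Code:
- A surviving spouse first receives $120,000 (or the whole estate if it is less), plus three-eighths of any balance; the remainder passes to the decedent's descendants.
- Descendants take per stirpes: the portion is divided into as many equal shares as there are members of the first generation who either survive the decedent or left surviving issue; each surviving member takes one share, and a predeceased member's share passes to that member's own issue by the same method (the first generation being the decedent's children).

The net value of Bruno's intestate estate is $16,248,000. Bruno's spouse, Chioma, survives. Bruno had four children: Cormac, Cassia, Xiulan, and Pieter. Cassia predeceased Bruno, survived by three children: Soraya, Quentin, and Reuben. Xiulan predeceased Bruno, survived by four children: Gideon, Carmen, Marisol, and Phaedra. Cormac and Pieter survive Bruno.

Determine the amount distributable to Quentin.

Quentin receives $840,000.

Chioma first takes $120,000, leaving a balance of $16,128,000. Chioma then takes three-eighths of the balance ($6,048,000), for a total of $6,168,000. The remaining $10,080,000 passes to the descendants.
The descendants' portion ($10,080,000) is divided into 4 shares of $2,520,000: Cormac and Pieter each take $2,520,000; Cassia's $2,520,000 share passes to Cassia's issue; Xiulan's $2,520,000 share passes to Xiulan's issue.
Cassia's share ($2,520,000) is divided into 3 shares of $840,000: Soraya, Quentin, and Reuben each take $840,000.
Xiulan's share ($2,520,000) is divided into 4 shares of $630,000: Gideon, Carmen, Marisol, and Phaedra each take $630,000.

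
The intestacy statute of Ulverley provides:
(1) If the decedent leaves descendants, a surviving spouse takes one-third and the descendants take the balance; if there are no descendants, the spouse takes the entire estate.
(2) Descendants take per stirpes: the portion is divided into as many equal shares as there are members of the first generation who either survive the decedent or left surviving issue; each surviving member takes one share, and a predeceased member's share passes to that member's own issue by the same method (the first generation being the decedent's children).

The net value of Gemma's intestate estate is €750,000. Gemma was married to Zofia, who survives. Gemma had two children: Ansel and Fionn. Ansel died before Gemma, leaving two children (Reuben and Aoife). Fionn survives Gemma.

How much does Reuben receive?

Zofia takes one-third of €750,000 = €250,000. The remaining €500,000 passes to the descendants.
The descendants' portion (€500,000) is divided into 2 shares of €250,000: Fionn takes €250,000; Ansel's €250,000 share passes to Ansel's issue.
Ansel's share (€250,000) is divided into 2 shares of €125,000: Reuben and Aoife each take €125,000.

Reuben receives €125,000.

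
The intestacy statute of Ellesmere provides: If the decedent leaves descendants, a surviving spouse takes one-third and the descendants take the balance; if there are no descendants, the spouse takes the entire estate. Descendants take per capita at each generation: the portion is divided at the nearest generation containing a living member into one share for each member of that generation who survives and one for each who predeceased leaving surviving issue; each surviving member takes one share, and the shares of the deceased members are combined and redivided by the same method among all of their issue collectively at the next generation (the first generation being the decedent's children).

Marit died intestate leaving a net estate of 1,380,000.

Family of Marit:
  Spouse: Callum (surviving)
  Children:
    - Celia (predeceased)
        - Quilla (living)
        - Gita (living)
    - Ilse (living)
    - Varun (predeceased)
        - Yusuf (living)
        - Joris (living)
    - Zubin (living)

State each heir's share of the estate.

Callum: 460,000; Quilla: 115,000; Gita: 115,000; Ilse: 230,000; Yusuf: 115,000; Joris: 115,000; Zubin: 230,000

Callum takes one-third of 1,380,000 = 460,000. The remaining 920,000 passes to the descendants.
The descendants' portion (920,000) is divided at the children's generation into 4 shares of 230,000. Ilse and Zubin each take 230,000. The 2 shares of the deceased (Celia and Varun) are combined into a pool of 460,000.
That pool (460,000) is divided at the grandchildren's generation equally among Quilla, Gita, Yusuf, and Joris: 115,000 each.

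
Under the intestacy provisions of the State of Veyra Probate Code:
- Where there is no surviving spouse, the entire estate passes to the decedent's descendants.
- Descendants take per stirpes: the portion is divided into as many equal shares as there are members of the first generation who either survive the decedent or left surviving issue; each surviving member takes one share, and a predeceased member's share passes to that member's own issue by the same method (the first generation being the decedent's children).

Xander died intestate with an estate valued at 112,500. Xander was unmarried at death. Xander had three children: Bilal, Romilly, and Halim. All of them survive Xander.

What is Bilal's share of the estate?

Bilal receives 37,500.

The entire 112,500 passes to the descendants.
That amount (112,500) is divided into 3 shares of 37,500: Bilal, Romilly, and Halim each take 37,500.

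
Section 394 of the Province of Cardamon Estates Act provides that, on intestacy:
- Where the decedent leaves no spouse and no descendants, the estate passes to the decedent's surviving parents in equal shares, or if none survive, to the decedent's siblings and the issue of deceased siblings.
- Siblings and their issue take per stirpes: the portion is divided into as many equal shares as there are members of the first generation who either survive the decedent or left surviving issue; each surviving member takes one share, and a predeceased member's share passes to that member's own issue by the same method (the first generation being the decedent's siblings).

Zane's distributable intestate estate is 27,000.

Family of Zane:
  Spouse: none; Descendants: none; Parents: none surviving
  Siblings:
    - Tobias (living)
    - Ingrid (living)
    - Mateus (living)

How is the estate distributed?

The entire 27,000 passes to the siblings and their issue.
That amount (27,000) is divided into 3 shares of 9,000: Tobias, Ingrid, and Mateus each take 9,000.

Tobias: 9,000; Ingrid: 9,000; Mateus: 9,000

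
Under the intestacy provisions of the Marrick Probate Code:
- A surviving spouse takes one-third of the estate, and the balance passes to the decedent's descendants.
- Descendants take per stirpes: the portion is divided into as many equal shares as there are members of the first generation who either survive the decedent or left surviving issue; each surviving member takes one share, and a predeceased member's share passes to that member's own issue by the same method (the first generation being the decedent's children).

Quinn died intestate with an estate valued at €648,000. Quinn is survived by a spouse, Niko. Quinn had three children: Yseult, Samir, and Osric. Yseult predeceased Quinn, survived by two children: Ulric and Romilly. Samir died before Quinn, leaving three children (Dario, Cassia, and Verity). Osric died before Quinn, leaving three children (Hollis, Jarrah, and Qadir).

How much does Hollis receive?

Hollis receives €48,000.

Niko takes one-third of €648,000 = €216,000. The remaining €432,000 passes to the descendants.
The descendants' portion (€432,000) is divided into 3 shares of €144,000: Yseult's €144,000 share passes to Yseult's issue; Samir's €144,000 share passes to Samir's issue; Osric's €144,000 share passes to Osric's issue.
Yseult's share (€144,000) is divided into 2 shares of €72,000: Ulric and Romilly each take €72,000.
Samir's share (€144,000) is divided into 3 shares of €48,000: Dario, Cassia, and Verity each take €48,000.
Osric's share (€144,000) is divided into 3 shares of €48,000: Hollis, Jarrah, and Qadir each take €48,000.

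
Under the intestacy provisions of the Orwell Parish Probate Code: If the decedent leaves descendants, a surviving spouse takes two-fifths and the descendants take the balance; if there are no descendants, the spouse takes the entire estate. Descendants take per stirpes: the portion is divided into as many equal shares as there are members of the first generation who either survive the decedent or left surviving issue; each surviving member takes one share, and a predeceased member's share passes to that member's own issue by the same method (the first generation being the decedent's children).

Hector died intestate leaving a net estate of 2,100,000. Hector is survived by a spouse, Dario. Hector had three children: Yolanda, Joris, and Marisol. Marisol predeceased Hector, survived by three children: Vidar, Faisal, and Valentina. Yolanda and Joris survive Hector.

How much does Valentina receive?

Valentina receives 140,000.

Dario takes two-fifths of 2,100,000 = 840,000. The remaining 1,260,000 passes to the descendants.
The descendants' portion (1,260,000) is divided into 3 shares of 420,000: Yolanda and Joris each take 420,000; Marisol's 420,000 share passes to Marisol's issue.
Marisol's share (420,000) is divided into 3 shares of 140,000: Vidar, Faisal, and Valentina each take 140,000.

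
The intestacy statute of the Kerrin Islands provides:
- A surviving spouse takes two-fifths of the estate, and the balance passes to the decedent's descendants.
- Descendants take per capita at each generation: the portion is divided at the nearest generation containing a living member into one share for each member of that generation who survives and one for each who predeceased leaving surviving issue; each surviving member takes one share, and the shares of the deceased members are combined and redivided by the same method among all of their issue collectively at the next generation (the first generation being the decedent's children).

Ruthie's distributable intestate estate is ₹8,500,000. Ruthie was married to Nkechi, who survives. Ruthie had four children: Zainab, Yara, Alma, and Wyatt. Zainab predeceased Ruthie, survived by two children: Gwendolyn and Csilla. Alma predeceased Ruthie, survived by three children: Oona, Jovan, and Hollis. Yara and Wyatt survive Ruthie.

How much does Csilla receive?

Nkechi takes two-fifths of ₹8,500,000 = ₹3,400,000. The remaining ₹5,100,000 passes to the descendants.
The descendants' portion (₹5,100,000) is divided at the children's generation into 4 shares of ₹1,275,000. Yara and Wyatt each take ₹1,275,000. The 2 shares of the deceased (Zainab and Alma) are combined into a pool of ₹2,550,000.
That pool (₹2,550,000) is divided at the grandchildren's generation equally among Gwendolyn, Csilla, Oona, Jovan, and Hollis: ₹510,000 each.

Csilla receives ₹510,000.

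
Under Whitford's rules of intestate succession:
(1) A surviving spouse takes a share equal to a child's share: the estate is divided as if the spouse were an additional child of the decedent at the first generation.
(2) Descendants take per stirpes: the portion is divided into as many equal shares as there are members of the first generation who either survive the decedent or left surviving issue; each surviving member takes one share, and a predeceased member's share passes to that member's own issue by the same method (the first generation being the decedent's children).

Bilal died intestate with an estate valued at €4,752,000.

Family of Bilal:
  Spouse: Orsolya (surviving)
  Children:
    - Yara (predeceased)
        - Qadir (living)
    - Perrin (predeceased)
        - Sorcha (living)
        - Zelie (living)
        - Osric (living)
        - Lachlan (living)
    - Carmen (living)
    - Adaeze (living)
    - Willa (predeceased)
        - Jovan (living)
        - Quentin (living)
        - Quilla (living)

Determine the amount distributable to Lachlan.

The spouse counts as an additional share at the children's level, so there are 6 primary shares of €792,000. Orsolya takes one such share (€792,000).
The children's combined portion (€3,960,000) is divided into 5 shares of €792,000: Carmen and Adaeze each take €792,000; Yara's €792,000 share passes to Yara's issue; Perrin's €792,000 share passes to Perrin's issue; Willa's €792,000 share passes to Willa's issue.
Yara's share (€792,000) passes entirely to Qadir.
Perrin's share (€792,000) is divided into 4 shares of €198,000: Sorcha, Zelie, Osric, and Lachlan each take €198,000.
Willa's share (€792,000) is divided into 3 shares of €264,000: Jovan, Quentin, and Quilla each take €264,000.

Lachlan receives €198,000.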